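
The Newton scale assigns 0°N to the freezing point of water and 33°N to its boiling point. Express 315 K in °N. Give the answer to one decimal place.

13.8°N

First in Celsius: 315 - 273.15 = 41.8500°C.
Linearly onto the Newton scale: 0 + (41.8500 / 100) × (33 - 0) = 13.8°N.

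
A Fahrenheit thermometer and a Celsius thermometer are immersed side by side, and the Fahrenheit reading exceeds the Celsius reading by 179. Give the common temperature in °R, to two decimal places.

Let x be the Fahrenheit reading; then the Celsius reading is 5/9·x - 17.7778.
(5/9·x - 17.7778) - x = -179  ⇒  (-4/9)·x = -161.222  ⇒  x = 362.7500°F.
In Celsius: (362.75 - 32) × 5/9 = 183.7500°C.
In Rankine: 183.7500 × 1.8 + 491.67 = 822.42°R.

822.42°R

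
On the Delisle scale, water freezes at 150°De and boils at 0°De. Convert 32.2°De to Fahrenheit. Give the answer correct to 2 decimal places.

Linear interpolation between the fixed points: C = (32.2 - 150) × 100 / (0 - 150) = 78.5333°C.
Then 78.5333 × 1.8 + 32 = 173.36°F.

173.36°F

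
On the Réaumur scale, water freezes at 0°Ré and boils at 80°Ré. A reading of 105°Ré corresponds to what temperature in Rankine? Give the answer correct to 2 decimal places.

727.92°R

Linear interpolation between the fixed points: C = (105 - 0) × 100 / (80 - 0) = 131.2500°C.
Then 131.2500 × 1.8 + 491.67 = 727.92°R.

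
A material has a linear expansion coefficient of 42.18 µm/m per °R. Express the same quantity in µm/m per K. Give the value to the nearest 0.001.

75.924 µm/m per K

Since only a temperature interval is involved, the additive offset between the scales drops out.
A change of 1 K is a change of 1.8°R, so per K the value is 42.18 × 1.8 = 75.924.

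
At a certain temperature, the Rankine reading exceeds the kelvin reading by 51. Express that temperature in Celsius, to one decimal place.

-209.4°C

Let x be the kelvin reading; then the Rankine reading is 1.8·x.
(1.8·x) - x = 51  ⇒  (0.8)·x = 51  ⇒  x = 63.7500 K.
In Celsius: 63.75 - 273.15 = -209.4°C.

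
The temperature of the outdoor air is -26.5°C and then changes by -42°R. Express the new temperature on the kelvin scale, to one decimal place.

223.3 K

The 42°R change is an interval, so only the factor 5/9 applies: -42 × 5/9 = -23.3333°C.
Final Celsius temperature: -26.5000 - 23.3333 = -49.8333°C.
In kelvin: -49.8333 + 273.15 = 223.3 K.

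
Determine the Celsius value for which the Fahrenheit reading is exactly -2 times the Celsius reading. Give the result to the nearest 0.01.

-8.42°C

Let C be the Celsius reading. The Fahrenheit reading is F = 1.8·C + 32.
Require F = -2·C: 1.8·C + 32 = -2·C.
(3.8)·C = -32  ⇒  C = -8.42.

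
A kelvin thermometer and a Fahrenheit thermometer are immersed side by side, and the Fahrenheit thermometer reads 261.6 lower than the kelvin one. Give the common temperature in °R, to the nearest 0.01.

Let x be the kelvin reading; then the Fahrenheit reading is 1.8·x - 459.67.
(1.8·x - 459.67) - x = -261.6  ⇒  (0.8)·x = 198.07  ⇒  x = 247.5875 K.
In Celsius: 247.5875 - 273.15 = -25.5625°C.
In Rankine: -25.5625 × 1.8 + 491.67 = 445.66°R.

445.66°R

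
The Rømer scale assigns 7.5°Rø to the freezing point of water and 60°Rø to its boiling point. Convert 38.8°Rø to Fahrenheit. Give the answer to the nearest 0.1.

139.3°F

Linear interpolation between the fixed points: C = (38.8 - 7.5) × 100 / (60 - 7.5) = 59.6190°C.
Then 59.6190 × 1.8 + 32 = 139.3°F.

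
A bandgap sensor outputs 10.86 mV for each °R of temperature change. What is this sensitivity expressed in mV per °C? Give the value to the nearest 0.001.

19.548 mV per °C

The quantity depends on a temperature interval, so only the ratio of degree sizes applies; the offset between the scales is irrelevant.
A change of 1°C is a change of 1.8°R, so per °C the value is 10.86 × 1.8 = 19.548.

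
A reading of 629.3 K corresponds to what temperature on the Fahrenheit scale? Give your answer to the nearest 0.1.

In Celsius: 629.3 - 273.15 = 356.1500°C.
In Fahrenheit: 356.1500 × 1.8 + 32 = 673.1°F.

673.1°F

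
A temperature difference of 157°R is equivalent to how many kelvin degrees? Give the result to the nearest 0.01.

An interval of 1°R corresponds to 5/9 K.
157 × 5/9 = 87.22.

87.22 K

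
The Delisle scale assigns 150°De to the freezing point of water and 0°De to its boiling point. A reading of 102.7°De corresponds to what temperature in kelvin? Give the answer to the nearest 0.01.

Linear interpolation between the fixed points: C = (102.7 - 150) × 100 / (0 - 150) = 31.5333°C.
Then 31.5333 + 273.15 = 304.68 K.

304.68 K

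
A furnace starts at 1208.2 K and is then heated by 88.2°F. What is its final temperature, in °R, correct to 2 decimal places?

Initial temperature in Celsius: 1208.2 - 273.15 = 935.0500°C.
The 88.2°F change is an interval, so only the factor 5/9 applies: +88.2 × 5/9 = +49.0000°C.
Final Celsius temperature: 935.0500 + 49.0000 = 984.0500°C.
In Rankine: 984.0500 × 1.8 + 491.67 = 2262.96°R.

2262.96°R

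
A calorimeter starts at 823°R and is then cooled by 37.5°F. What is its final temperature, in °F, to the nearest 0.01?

Initial temperature in Celsius: (823 - 491.67) × 5/9 = 184.0722°C.
The 37.5°F change is an interval, so only the factor 5/9 applies: -37.5 × 5/9 = -20.8333°C.
Final Celsius temperature: 184.0722 - 20.8333 = 163.2389°C.
In Fahrenheit: 163.2389 × 1.8 + 32 = 325.83°F.

325.83°F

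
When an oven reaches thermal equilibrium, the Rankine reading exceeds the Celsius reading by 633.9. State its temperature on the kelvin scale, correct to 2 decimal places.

Let x be the Celsius reading; then the Rankine reading is 1.8·x + 491.67.
(1.8·x + 491.67) - x = 633.9  ⇒  (0.8)·x = 142.23  ⇒  x = 177.7875°C.
In kelvin: 177.7875 + 273.15 = 450.94 K.

450.94 K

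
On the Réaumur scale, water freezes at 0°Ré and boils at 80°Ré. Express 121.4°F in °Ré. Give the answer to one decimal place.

First in Celsius: (121.4 - 32) × 5/9 = 49.6667°C.
Linearly onto the Réaumur scale: 0 + (49.6667 / 100) × (80 - 0) = 39.7°Ré.

39.7°Ré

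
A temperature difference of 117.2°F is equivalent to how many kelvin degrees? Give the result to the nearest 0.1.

For a temperature interval the offset drops out; only the factor 5/9 applies.
117.2 × 5/9 = 65.1.

65.1 K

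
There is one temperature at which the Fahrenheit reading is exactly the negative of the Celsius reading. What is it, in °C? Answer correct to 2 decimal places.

Let C be the Celsius reading. The Fahrenheit reading is F = 1.8·C + 32.
Require F = -1·C: 1.8·C + 32 = -1·C.
(2.8)·C = -32  ⇒  C = -11.43.

-11.43°C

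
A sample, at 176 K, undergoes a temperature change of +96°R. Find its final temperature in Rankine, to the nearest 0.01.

Initial temperature in Celsius: 176 - 273.15 = -97.1500°C.
The 96°R change is an interval, so only the factor 5/9 applies: +96 × 5/9 = +53.3333°C.
Final Celsius temperature: -97.1500 + 53.3333 = -43.8167°C.
In Rankine: -43.8167 × 1.8 + 491.67 = 412.80°R.

412.80°R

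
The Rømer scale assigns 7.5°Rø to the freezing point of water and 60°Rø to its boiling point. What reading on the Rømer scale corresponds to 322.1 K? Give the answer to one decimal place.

First in Celsius: 322.1 - 273.15 = 48.9500°C.
Linearly onto the Rømer scale: 7.5 + (48.9500 / 100) × (60 - 7.5) = 33.2°Rø.

33.2°Rø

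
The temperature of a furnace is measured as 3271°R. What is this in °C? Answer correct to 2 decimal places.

In Celsius: (3271 - 491.67) × 5/9 = 1544.0722°C.

1544.07°C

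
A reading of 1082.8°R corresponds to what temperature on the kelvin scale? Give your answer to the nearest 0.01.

601.56 K

In Celsius: (1082.8 - 491.67) × 5/9 = 328.4056°C.
In kelvin: 328.4056 + 273.15 = 601.56 K.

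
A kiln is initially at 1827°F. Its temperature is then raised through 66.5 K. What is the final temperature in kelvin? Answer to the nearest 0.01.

1336.87 K

Initial temperature in Celsius: (1827 - 32) × 5/9 = 997.2222°C.
The 66.5 K change is an interval; Kelvin and Celsius degrees are the same size, so ΔC = +66.5°C.
Final Celsius temperature: 997.2222 + 66.5000 = 1063.7222°C.
In kelvin: 1063.7222 + 273.15 = 1336.87 K.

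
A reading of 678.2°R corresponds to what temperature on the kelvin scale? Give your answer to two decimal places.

376.78 K

In Celsius: (678.2 - 491.67) × 5/9 = 103.6278°C.
In kelvin: 103.6278 + 273.15 = 376.78 K.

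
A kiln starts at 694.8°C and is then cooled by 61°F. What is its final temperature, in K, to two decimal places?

The 61°F change is an interval, so only the factor 5/9 applies: -61 × 5/9 = -33.8889°C.
Final Celsius temperature: 694.8000 - 33.8889 = 660.9111°C.
In kelvin: 660.9111 + 273.15 = 934.06 K.

934.06 K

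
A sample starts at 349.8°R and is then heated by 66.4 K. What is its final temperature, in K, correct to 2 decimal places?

Initial temperature in Celsius: (349.8 - 491.67) × 5/9 = -78.8167°C.
The 66.4 K change is an interval; Kelvin and Celsius degrees are the same size, so ΔC = +66.4°C.
Final Celsius temperature: -78.8167 + 66.4000 = -12.4167°C.
In kelvin: -12.4167 + 273.15 = 260.73 K.

260.73 K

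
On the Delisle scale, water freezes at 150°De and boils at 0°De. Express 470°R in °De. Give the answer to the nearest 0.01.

168.06°De

First in Celsius: (470 - 491.67) × 5/9 = -12.0389°C.
Linearly onto the Delisle scale: 150 + (-12.0389 / 100) × (0 - 150) = 168.06°De.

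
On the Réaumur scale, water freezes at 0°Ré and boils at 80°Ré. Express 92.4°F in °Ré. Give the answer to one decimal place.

26.8°Ré

First in Celsius: (92.4 - 32) × 5/9 = 33.5556°C.
Linearly onto the Réaumur scale: 0 + (33.5556 / 100) × (80 - 0) = 26.8°Ré.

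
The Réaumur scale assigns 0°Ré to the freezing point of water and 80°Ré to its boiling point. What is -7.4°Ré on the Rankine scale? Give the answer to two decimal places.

Linear interpolation between the fixed points: C = (-7.4 - 0) × 100 / (80 - 0) = -9.2500°C.
Then -9.2500 × 1.8 + 491.67 = 475.02°R.

475.02°R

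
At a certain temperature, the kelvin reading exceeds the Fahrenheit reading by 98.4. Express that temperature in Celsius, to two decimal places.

178.44°C

Let x be the Fahrenheit reading; then the kelvin reading is 5/9·x + 255.372.
(5/9·x + 255.372) - x = 98.4  ⇒  (-4/9)·x = -156.972  ⇒  x = 353.1875°F.
In Celsius: (353.1875 - 32) × 5/9 = 178.44°C.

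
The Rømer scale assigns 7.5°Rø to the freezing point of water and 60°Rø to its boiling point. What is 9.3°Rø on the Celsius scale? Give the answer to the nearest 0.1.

Linear interpolation between the fixed points: C = (9.3 - 7.5) × 100 / (60 - 7.5) = 3.4286°C.

3.4°C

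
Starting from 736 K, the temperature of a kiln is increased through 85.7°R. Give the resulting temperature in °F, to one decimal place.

Initial temperature in Celsius: 736 - 273.15 = 462.8500°C.
The 85.7°R change is an interval, so only the factor 5/9 applies: +85.7 × 5/9 = +47.6111°C.
Final Celsius temperature: 462.8500 + 47.6111 = 510.4611°C.
In Fahrenheit: 510.4611 × 1.8 + 32 = 950.8°F.

950.8°F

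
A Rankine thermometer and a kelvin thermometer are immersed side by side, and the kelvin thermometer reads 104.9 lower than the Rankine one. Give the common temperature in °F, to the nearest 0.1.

-223.6°F

Let x be the Rankine reading; then the kelvin reading is 5/9·x.
(5/9·x) - x = -104.9  ⇒  (-4/9)·x = -104.9  ⇒  x = 236.0250°R.
In Celsius: (236.025 - 491.67) × 5/9 = -142.0250°C.
In Fahrenheit: -142.0250 × 1.8 + 32 = -223.6°F.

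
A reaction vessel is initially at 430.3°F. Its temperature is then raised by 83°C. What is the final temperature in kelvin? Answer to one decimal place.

Initial temperature in Celsius: (430.3 - 32) × 5/9 = 221.2778°C.
Final Celsius temperature: 221.2778 + 83.0000 = 304.2778°C.
In kelvin: 304.2778 + 273.15 = 577.4 K.

577.4 K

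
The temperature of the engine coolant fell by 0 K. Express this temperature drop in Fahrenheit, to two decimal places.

An interval of 1 K corresponds to 1.8°F.
0 × 1.8 = 0.00.

0.00°F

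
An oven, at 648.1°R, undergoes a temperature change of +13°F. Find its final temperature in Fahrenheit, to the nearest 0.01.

Initial temperature in Celsius: (648.1 - 491.67) × 5/9 = 86.9056°C.
The 13°F change is an interval, so only the factor 5/9 applies: +13 × 5/9 = +7.2222°C.
Final Celsius temperature: 86.9056 + 7.2222 = 94.1278°C.
In Fahrenheit: 94.1278 × 1.8 + 32 = 201.43°F.

201.43°F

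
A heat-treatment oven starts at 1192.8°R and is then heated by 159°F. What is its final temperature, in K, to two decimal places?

751.00 K

Initial temperature in Celsius: (1192.8 - 491.67) × 5/9 = 389.5167°C.
The 159°F change is an interval, so only the factor 5/9 applies: +159 × 5/9 = +88.3333°C.
Final Celsius temperature: 389.5167 + 88.3333 = 477.8500°C.
In kelvin: 477.8500 + 273.15 = 751.00 K.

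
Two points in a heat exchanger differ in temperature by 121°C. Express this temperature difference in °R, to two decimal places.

For a temperature interval the offset drops out; only the factor 1.8 applies.
121 × 1.8 = 217.80.

217.80°R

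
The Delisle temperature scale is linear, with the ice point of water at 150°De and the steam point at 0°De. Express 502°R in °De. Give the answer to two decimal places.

141.39°De

First in Celsius: (502 - 491.67) × 5/9 = 5.7389°C.
Linearly onto the Delisle scale: 150 + (5.7389 / 100) × (0 - 150) = 141.39°De.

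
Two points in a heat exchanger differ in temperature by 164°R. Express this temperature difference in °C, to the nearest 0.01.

Only the scale ratio 5/9 matters for a change in temperature.
164 × 5/9 = 91.11.

91.11°C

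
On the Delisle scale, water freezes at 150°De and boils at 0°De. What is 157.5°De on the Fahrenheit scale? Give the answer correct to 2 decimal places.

Linear interpolation between the fixed points: C = (157.5 - 150) × 100 / (0 - 150) = -5.0000°C.
Then -5.0000 × 1.8 + 32 = 23.00°F.

23.00°F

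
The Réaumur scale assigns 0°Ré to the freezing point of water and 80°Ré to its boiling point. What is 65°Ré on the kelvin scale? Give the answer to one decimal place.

Linear interpolation between the fixed points: C = (65 - 0) × 100 / (80 - 0) = 81.2500°C.
Then 81.2500 + 273.15 = 354.4 K.

354.4 K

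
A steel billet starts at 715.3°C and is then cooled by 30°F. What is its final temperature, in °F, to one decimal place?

1289.5°F

The 30°F change is an interval, so only the factor 5/9 applies: -30 × 5/9 = -16.6667°C.
Final Celsius temperature: 715.3000 - 16.6667 = 698.6333°C.
In Fahrenheit: 698.6333 × 1.8 + 32 = 1289.5°F.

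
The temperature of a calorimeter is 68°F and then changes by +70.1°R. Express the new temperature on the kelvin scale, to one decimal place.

Initial temperature in Celsius: (68 - 32) × 5/9 = 20.0000°C.
The 70.1°R change is an interval, so only the factor 5/9 applies: +70.1 × 5/9 = +38.9444°C.
Final Celsius temperature: 20.0000 + 38.9444 = 58.9444°C.
In kelvin: 58.9444 + 273.15 = 332.1 K.

332.1 K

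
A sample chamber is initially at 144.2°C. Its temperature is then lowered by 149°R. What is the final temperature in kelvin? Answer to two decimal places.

The 149°R change is an interval, so only the factor 5/9 applies: -149 × 5/9 = -82.7778°C.
Final Celsius temperature: 144.2000 - 82.7778 = 61.4222°C.
In kelvin: 61.4222 + 273.15 = 334.57 K.

334.57 K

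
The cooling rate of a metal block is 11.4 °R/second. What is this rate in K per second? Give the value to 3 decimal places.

6.333 K/second

Since only a temperature interval is involved, the additive offset between the scales drops out.
A change of 1°R is a change of 5/9 K, so 11.4 × 5/9 = 6.333.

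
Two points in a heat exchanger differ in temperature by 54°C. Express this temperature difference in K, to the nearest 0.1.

Celsius and kelvin degrees are the same size, so the interval is unchanged: 54.0.

54.0 K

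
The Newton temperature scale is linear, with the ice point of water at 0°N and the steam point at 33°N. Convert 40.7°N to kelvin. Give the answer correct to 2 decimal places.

396.48 K

Linear interpolation between the fixed points: C = (40.7 - 0) × 100 / (33 - 0) = 123.3333°C.
Then 123.3333 + 273.15 = 396.48 K.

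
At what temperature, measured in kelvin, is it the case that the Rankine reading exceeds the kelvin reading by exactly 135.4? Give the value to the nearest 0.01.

169.25 K

Let K be the kelvin reading. The Rankine reading is R = 1.8·K.
Require R - K = 135.4: (0.8)·K = 135.4.
K = (135.4) / (0.8) = 169.25.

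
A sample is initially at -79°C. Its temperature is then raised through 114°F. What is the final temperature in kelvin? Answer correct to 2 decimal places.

257.48 K

The 114°F change is an interval, so only the factor 5/9 applies: +114 × 5/9 = +63.3333°C.
Final Celsius temperature: -79.0000 + 63.3333 = -15.6667°C.
In kelvin: -15.6667 + 273.15 = 257.48 K.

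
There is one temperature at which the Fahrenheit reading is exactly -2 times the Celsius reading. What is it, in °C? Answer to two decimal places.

-8.42°C

Let C be the Celsius reading. The Fahrenheit reading is F = 1.8·C + 32.
Require F = -2·C: 1.8·C + 32 = -2·C.
(3.8)·C = -32  ⇒  C = -8.42.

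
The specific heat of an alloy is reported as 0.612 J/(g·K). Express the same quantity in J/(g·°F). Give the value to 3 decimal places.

Since only a temperature interval is involved, the additive offset between the scales drops out.
A change of 1°F is a change of 5/9 K, so per °F the value is 0.612 × 5/9 = 0.340.

0.340 J/(g·°F)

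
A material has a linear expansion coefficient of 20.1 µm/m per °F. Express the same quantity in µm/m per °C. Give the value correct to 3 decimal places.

36.180 µm/m per °C

Since only a temperature interval is involved, the additive offset between the scales drops out.
A change of 1°C is a change of 1.8°F, so per °C the value is 20.1 × 1.8 = 36.180.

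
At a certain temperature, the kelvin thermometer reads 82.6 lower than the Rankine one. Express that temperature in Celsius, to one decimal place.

Let x be the Rankine reading; then the kelvin reading is 5/9·x.
(5/9·x) - x = -82.6  ⇒  (-4/9)·x = -82.6  ⇒  x = 185.8500°R.
In Celsius: (185.85 - 491.67) × 5/9 = -169.9°C.

-169.9°C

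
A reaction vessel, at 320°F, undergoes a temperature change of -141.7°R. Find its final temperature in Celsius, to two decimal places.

Initial temperature in Celsius: (320 - 32) × 5/9 = 160.0000°C.
The 141.7°R change is an interval, so only the factor 5/9 applies: -141.7 × 5/9 = -78.7222°C.
Final Celsius temperature: 160.0000 - 78.7222 = 81.2778°C.

81.28°C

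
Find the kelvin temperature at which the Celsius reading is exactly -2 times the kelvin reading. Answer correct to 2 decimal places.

Let K be the kelvin reading. The Celsius reading is C = 1·K - 273.15.
Require C = -2·K: 1·K - 273.15 = -2·K.
(3)·K = 273.15  ⇒  K = 91.05.

91.05 K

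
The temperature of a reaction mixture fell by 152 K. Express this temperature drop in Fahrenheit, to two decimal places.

273.60°F

An interval of 1 K corresponds to 1.8°F.
152 × 1.8 = 273.60.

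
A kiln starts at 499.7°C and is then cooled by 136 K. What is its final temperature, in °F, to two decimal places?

The 136 K change is an interval; Kelvin and Celsius degrees are the same size, so ΔC = -136°C.
Final Celsius temperature: 499.7000 - 136.0000 = 363.7000°C.
In Fahrenheit: 363.7000 × 1.8 + 32 = 686.66°F.

686.66°F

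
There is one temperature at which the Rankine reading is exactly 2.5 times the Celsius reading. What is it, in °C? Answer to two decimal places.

702.39°C

Let C be the Celsius reading. The Rankine reading is R = 1.8·C + 491.67.
Require R = 2.5·C: 1.8·C + 491.67 = 2.5·C.
(-0.7)·C = -491.67  ⇒  C = 702.39.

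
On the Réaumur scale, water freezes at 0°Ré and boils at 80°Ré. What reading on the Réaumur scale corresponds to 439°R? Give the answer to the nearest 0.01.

First in Celsius: (439 - 491.67) × 5/9 = -29.2611°C.
Linearly onto the Réaumur scale: 0 + (-29.2611 / 100) × (80 - 0) = -23.41°Ré.

-23.41°Ré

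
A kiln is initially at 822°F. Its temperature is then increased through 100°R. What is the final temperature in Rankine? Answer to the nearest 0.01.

1381.67°R

Initial temperature in Celsius: (822 - 32) × 5/9 = 438.8889°C.
The 100°R change is an interval, so only the factor 5/9 applies: +100 × 5/9 = +55.5556°C.
Final Celsius temperature: 438.8889 + 55.5556 = 494.4444°C.
In Rankine: 494.4444 × 1.8 + 491.67 = 1381.67°R.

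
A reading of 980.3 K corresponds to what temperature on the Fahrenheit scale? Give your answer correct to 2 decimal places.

1304.87°F

In Celsius: 980.3 - 273.15 = 707.1500°C.
In Fahrenheit: 707.1500 × 1.8 + 32 = 1304.87°F.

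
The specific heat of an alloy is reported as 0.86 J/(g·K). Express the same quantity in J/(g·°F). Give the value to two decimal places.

0.48 J/(g·°F)

Since only a temperature interval is involved, the additive offset between the scales drops out.
A change of 1°F is a change of 5/9 K, so per °F the value is 0.86 × 5/9 = 0.48.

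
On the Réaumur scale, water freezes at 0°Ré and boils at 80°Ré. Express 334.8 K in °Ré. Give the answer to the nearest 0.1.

49.3°Ré

First in Celsius: 334.8 - 273.15 = 61.6500°C.
Linearly onto the Réaumur scale: 0 + (61.6500 / 100) × (80 - 0) = 49.3°Ré.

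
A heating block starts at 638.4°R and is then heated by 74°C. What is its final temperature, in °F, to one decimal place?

Initial temperature in Celsius: (638.4 - 491.67) × 5/9 = 81.5167°C.
Final Celsius temperature: 81.5167 + 74.0000 = 155.5167°C.
In Fahrenheit: 155.5167 × 1.8 + 32 = 311.9°F.

311.9°F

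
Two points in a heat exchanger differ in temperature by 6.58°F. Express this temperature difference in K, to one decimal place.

3.7 K

For a temperature interval the offset drops out; only the factor 5/9 applies.
6.58 × 5/9 = 3.7.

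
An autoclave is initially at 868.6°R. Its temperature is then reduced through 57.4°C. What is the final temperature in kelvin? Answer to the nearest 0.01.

Initial temperature in Celsius: (868.6 - 491.67) × 5/9 = 209.4056°C.
Final Celsius temperature: 209.4056 - 57.4000 = 152.0056°C.
In kelvin: 152.0056 + 273.15 = 425.16 K.

425.16 K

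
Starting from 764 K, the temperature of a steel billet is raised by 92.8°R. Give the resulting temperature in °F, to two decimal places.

Initial temperature in Celsius: 764 - 273.15 = 490.8500°C.
The 92.8°R change is an interval, so only the factor 5/9 applies: +92.8 × 5/9 = +51.5556°C.
Final Celsius temperature: 490.8500 + 51.5556 = 542.4056°C.
In Fahrenheit: 542.4056 × 1.8 + 32 = 1008.33°F.

1008.33°F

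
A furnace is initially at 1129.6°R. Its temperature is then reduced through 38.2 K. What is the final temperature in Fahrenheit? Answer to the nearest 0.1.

601.2°F

Initial temperature in Celsius: (1129.6 - 491.67) × 5/9 = 354.4056°C.
The 38.2 K change is an interval; Kelvin and Celsius degrees are the same size, so ΔC = -38.2°C.
Final Celsius temperature: 354.4056 - 38.2000 = 316.2056°C.
In Fahrenheit: 316.2056 × 1.8 + 32 = 601.2°F.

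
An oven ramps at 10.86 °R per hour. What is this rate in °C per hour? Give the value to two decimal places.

6.03 °C/hour

Since only a temperature interval is involved, the additive offset between the scales drops out.
A change of 1°R is a change of 5/9°C, so 10.86 × 5/9 = 6.03.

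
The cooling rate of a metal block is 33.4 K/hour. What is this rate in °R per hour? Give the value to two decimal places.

60.12 °R/hour

The quantity depends on a temperature interval, so only the ratio of degree sizes applies; the offset between the scales is irrelevant.
A change of 1 K is a change of 1.8°R, so 33.4 × 1.8 = 60.12.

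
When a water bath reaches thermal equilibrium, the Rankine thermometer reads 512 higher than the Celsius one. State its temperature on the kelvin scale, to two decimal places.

298.56 K

Let x be the Celsius reading; then the Rankine reading is 1.8·x + 491.67.
(1.8·x + 491.67) - x = 512  ⇒  (0.8)·x = 20.33  ⇒  x = 25.4125°C.
In kelvin: 25.4125 + 273.15 = 298.56 K.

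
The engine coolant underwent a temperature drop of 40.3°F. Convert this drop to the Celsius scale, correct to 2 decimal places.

For a temperature interval the offset drops out; only the factor 5/9 applies.
40.3 × 5/9 = 22.39.

22.39°C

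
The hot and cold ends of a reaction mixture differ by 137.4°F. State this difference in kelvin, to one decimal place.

An interval of 1°F corresponds to 5/9 K.
137.4 × 5/9 = 76.3.

76.3 K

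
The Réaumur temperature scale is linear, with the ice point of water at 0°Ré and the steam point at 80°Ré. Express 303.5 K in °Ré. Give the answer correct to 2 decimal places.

First in Celsius: 303.5 - 273.15 = 30.3500°C.
Linearly onto the Réaumur scale: 0 + (30.3500 / 100) × (80 - 0) = 24.28°Ré.

24.28°Ré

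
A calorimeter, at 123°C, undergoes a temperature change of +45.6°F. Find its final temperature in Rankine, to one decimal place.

758.7°R

The 45.6°F change is an interval, so only the factor 5/9 applies: +45.6 × 5/9 = +25.3333°C.
Final Celsius temperature: 123.0000 + 25.3333 = 148.3333°C.
In Rankine: 148.3333 × 1.8 + 491.67 = 758.7°R.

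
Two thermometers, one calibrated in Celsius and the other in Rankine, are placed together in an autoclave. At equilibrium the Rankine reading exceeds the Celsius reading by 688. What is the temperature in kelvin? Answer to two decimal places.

Let x be the Celsius reading; then the Rankine reading is 1.8·x + 491.67.
(1.8·x + 491.67) - x = 688  ⇒  (0.8)·x = 196.33  ⇒  x = 245.4125°C.
In kelvin: 245.4125 + 273.15 = 518.56 K.

518.56 K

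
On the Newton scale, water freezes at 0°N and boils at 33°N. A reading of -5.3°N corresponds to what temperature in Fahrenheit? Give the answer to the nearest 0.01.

Linear interpolation between the fixed points: C = (-5.3 - 0) × 100 / (33 - 0) = -16.0606°C.
Then -16.0606 × 1.8 + 32 = 3.09°F.

3.09°F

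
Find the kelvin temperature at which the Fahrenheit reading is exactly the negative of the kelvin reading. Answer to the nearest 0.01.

Let K be the kelvin reading. The Fahrenheit reading is F = 1.8·K - 459.67.
Require F = -1·K: 1.8·K - 459.67 = -1·K.
(2.8)·K = 459.67  ⇒  K = 164.17.

164.17 K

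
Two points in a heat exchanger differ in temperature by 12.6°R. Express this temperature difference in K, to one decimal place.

7.0 K

An interval of 1°R corresponds to 5/9 K.
12.6 × 5/9 = 7.0.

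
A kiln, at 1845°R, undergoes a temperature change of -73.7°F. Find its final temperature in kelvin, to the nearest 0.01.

Initial temperature in Celsius: (1845 - 491.67) × 5/9 = 751.8500°C.
The 73.7°F change is an interval, so only the factor 5/9 applies: -73.7 × 5/9 = -40.9444°C.
Final Celsius temperature: 751.8500 - 40.9444 = 710.9056°C.
In kelvin: 710.9056 + 273.15 = 984.06 K.

984.06 K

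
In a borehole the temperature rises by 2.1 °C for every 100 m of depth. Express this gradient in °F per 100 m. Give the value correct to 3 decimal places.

The quantity depends on a temperature interval, so only the ratio of degree sizes applies; the offset between the scales is irrelevant.
A change of 1°C is a change of 1.8°F, so 2.1 × 1.8 = 3.780.

3.780 °F/100 m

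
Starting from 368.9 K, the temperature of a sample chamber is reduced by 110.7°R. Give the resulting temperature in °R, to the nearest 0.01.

Initial temperature in Celsius: 368.9 - 273.15 = 95.7500°C.
The 110.7°R change is an interval, so only the factor 5/9 applies: -110.7 × 5/9 = -61.5000°C.
Final Celsius temperature: 95.7500 - 61.5000 = 34.2500°C.
In Rankine: 34.2500 × 1.8 + 491.67 = 553.32°R.

553.32°R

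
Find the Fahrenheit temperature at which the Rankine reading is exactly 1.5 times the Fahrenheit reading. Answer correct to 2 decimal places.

919.34°F

Let F be the Fahrenheit reading. The Rankine reading is R = 1·F + 459.67.
Require R = 1.5·F: 1·F + 459.67 = 1.5·F.
(-0.5)·F = -459.67  ⇒  F = 919.34.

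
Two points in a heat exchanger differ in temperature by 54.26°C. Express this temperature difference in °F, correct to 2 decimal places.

For a temperature interval the offset drops out; only the factor 1.8 applies.
54.26 × 1.8 = 97.67.

97.67°F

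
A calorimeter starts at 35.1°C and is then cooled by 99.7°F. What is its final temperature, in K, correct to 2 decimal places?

The 99.7°F change is an interval, so only the factor 5/9 applies: -99.7 × 5/9 = -55.3889°C.
Final Celsius temperature: 35.1000 - 55.3889 = -20.2889°C.
In kelvin: -20.2889 + 273.15 = 252.86 K.

252.86 K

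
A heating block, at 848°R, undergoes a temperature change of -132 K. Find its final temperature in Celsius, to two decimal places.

Initial temperature in Celsius: (848 - 491.67) × 5/9 = 197.9611°C.
The 132 K change is an interval; Kelvin and Celsius degrees are the same size, so ΔC = -132°C.
Final Celsius temperature: 197.9611 - 132.0000 = 65.9611°C.

65.96°C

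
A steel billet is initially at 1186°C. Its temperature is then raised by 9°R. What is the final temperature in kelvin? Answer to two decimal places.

The 9°R change is an interval, so only the factor 5/9 applies: +9 × 5/9 = +5.0000°C.
Final Celsius temperature: 1186.0000 + 5.0000 = 1191.0000°C.
In kelvin: 1191.0000 + 273.15 = 1464.15 K.

1464.15 K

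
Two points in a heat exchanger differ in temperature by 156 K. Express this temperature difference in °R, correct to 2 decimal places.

280.80°R

For a temperature interval the offset drops out; only the factor 1.8 applies.
156 × 1.8 = 280.80.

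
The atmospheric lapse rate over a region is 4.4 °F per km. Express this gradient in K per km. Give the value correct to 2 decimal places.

The quantity depends on a temperature interval, so only the ratio of degree sizes applies; the offset between the scales is irrelevant.
A change of 1°F is a change of 5/9 K, so 4.4 × 5/9 = 2.44.

2.44 K/km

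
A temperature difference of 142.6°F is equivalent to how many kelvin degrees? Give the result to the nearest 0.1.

79.2 K

Only the scale ratio 5/9 matters for a change in temperature.
142.6 × 5/9 = 79.2.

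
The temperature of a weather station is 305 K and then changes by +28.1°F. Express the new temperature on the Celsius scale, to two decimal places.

Initial temperature in Celsius: 305 - 273.15 = 31.8500°C.
The 28.1°F change is an interval, so only the factor 5/9 applies: +28.1 × 5/9 = +15.6111°C.
Final Celsius temperature: 31.8500 + 15.6111 = 47.4611°C.

47.46°C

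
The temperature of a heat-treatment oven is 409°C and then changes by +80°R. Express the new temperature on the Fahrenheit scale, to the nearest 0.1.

The 80°R change is an interval, so only the factor 5/9 applies: +80 × 5/9 = +44.4444°C.
Final Celsius temperature: 409.0000 + 44.4444 = 453.4444°C.
In Fahrenheit: 453.4444 × 1.8 + 32 = 848.2°F.

848.2°F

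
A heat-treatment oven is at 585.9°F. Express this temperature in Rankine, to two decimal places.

In Celsius: (585.9 - 32) × 5/9 = 307.7222°C.
In Rankine: 307.7222 × 1.8 + 491.67 = 1045.57°R.

1045.57°R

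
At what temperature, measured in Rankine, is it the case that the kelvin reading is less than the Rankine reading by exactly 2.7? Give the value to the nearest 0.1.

6.1°R

Let R be the Rankine reading. The kelvin reading is K = 5/9·R.
Require K - R = -2.7: (-4/9)·R = -2.7.
R = (-2.7) / (-4/9) = 6.1.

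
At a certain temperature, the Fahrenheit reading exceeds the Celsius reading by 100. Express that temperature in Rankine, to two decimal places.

644.67°R

Let x be the Fahrenheit reading; then the Celsius reading is 5/9·x - 17.7778.
(5/9·x - 17.7778) - x = -100  ⇒  (-4/9)·x = -82.2222  ⇒  x = 185.0000°F.
In Celsius: (185 - 32) × 5/9 = 85.0000°C.
In Rankine: 85.0000 × 1.8 + 491.67 = 644.67°R.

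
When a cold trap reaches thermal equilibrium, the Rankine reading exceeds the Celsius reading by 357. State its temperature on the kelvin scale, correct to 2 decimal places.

104.81 K

Let x be the Rankine reading; then the Celsius reading is 5/9·x - 273.15.
(5/9·x - 273.15) - x = -357  ⇒  (-4/9)·x = -83.85  ⇒  x = 188.6625°R.
In Celsius: (188.6625 - 491.67) × 5/9 = -168.3375°C.
In kelvin: -168.3375 + 273.15 = 104.81 K.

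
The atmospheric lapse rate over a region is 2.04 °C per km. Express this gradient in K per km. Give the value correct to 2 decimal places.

2.04 K/km

The quantity depends on a temperature interval, so only the ratio of degree sizes applies; the offset between the scales is irrelevant.
A change of 1°C is a change of 1 K, so 2.04 × 1 = 2.04.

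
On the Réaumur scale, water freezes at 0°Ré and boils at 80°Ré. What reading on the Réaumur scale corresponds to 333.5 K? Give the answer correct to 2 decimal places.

48.28°Ré

First in Celsius: 333.5 - 273.15 = 60.3500°C.
Linearly onto the Réaumur scale: 0 + (60.3500 / 100) × (80 - 0) = 48.28°Ré.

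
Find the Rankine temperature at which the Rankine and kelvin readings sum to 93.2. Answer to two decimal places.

Let R be the Rankine reading. The kelvin reading is K = 5/9·R.
Require R + K = 93.2: (14/9)·R = 93.2.
R = (93.2) / (14/9) = 59.91.

59.91°R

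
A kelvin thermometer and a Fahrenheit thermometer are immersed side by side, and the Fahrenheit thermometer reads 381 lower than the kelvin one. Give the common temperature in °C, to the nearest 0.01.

Let x be the kelvin reading; then the Fahrenheit reading is 1.8·x - 459.67.
(1.8·x - 459.67) - x = -381  ⇒  (0.8)·x = 78.67  ⇒  x = 98.3375 K.
In Celsius: 98.3375 - 273.15 = -174.81°C.

-174.81°C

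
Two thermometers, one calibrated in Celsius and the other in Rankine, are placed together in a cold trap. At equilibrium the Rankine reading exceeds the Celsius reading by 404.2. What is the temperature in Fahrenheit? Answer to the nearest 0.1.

-164.8°F

Let x be the Celsius reading; then the Rankine reading is 1.8·x + 491.67.
(1.8·x + 491.67) - x = 404.2  ⇒  (0.8)·x = -87.47  ⇒  x = -109.3375°C.
In Fahrenheit: -109.3375 × 1.8 + 32 = -164.8°F.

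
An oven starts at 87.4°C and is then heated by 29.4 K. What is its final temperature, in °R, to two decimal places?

The 29.4 K change is an interval; Kelvin and Celsius degrees are the same size, so ΔC = +29.4°C.
Final Celsius temperature: 87.4000 + 29.4000 = 116.8000°C.
In Rankine: 116.8000 × 1.8 + 491.67 = 701.91°R.

701.91°R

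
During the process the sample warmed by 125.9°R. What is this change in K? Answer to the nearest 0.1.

An interval of 1°R corresponds to 5/9 K.
125.9 × 5/9 = 69.9.

69.9 K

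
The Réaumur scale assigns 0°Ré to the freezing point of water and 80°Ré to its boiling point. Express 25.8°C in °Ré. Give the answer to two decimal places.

Linearly onto the Réaumur scale: 0 + (25.8000 / 100) × (80 - 0) = 20.64°Ré.

20.64°Ré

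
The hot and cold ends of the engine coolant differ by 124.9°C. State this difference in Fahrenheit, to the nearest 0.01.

224.82°F

An interval of 1°C corresponds to 1.8°F.
124.9 × 1.8 = 224.82.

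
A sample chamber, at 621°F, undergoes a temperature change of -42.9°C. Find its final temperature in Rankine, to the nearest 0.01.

Initial temperature in Celsius: (621 - 32) × 5/9 = 327.2222°C.
Final Celsius temperature: 327.2222 - 42.9000 = 284.3222°C.
In Rankine: 284.3222 × 1.8 + 491.67 = 1003.45°R.

1003.45°R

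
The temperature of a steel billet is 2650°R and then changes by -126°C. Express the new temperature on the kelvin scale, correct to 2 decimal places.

Initial temperature in Celsius: (2650 - 491.67) × 5/9 = 1199.0722°C.
Final Celsius temperature: 1199.0722 - 126.0000 = 1073.0722°C.
In kelvin: 1073.0722 + 273.15 = 1346.22 K.

1346.22 K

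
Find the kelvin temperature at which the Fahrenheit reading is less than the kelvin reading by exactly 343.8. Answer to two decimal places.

144.84 K

Let K be the kelvin reading. The Fahrenheit reading is F = 1.8·K - 459.67.
Require F - K = -343.8: (0.8)·K - 459.67 = -343.8.
K = (-343.8 + 459.67) / (0.8) = 144.84.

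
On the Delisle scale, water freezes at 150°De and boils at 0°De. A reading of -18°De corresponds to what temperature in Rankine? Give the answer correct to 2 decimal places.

693.27°R

Linear interpolation between the fixed points: C = (-18 - 150) × 100 / (0 - 150) = 112.0000°C.
Then 112.0000 × 1.8 + 491.67 = 693.27°R.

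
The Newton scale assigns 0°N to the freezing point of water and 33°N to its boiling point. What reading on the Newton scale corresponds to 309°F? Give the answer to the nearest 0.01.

50.78°N

First in Celsius: (309 - 32) × 5/9 = 153.8889°C.
Linearly onto the Newton scale: 0 + (153.8889 / 100) × (33 - 0) = 50.78°N.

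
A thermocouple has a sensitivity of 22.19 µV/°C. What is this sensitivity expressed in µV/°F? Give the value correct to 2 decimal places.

The quantity depends on a temperature interval, so only the ratio of degree sizes applies; the offset between the scales is irrelevant.
A change of 1°F is a change of 5/9°C, so per °F the value is 22.19 × 5/9 = 12.33.

12.33 µV/°F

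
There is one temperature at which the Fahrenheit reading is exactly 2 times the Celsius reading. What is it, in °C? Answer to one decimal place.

160.0°C

Let C be the Celsius reading. The Fahrenheit reading is F = 1.8·C + 32.
Require F = 2·C: 1.8·C + 32 = 2·C.
(-0.2)·C = -32  ⇒  C = 160.0.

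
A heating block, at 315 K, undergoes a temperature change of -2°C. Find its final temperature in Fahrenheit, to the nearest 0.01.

Initial temperature in Celsius: 315 - 273.15 = 41.8500°C.
Final Celsius temperature: 41.8500 - 2.0000 = 39.8500°C.
In Fahrenheit: 39.8500 × 1.8 + 32 = 103.73°F.

103.73°F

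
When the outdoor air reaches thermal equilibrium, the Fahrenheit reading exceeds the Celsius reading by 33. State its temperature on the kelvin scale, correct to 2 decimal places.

Let x be the Fahrenheit reading; then the Celsius reading is 5/9·x - 17.7778.
(5/9·x - 17.7778) - x = -33  ⇒  (-4/9)·x = -15.2222  ⇒  x = 34.2500°F.
In Celsius: (34.25 - 32) × 5/9 = 1.2500°C.
In kelvin: 1.2500 + 273.15 = 274.40 K.

274.40 K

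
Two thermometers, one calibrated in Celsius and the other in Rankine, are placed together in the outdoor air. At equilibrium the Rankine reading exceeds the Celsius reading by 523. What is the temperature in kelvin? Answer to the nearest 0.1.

312.3 K

Let x be the Celsius reading; then the Rankine reading is 1.8·x + 491.67.
(1.8·x + 491.67) - x = 523  ⇒  (0.8)·x = 31.33  ⇒  x = 39.1625°C.
In kelvin: 39.1625 + 273.15 = 312.3 K.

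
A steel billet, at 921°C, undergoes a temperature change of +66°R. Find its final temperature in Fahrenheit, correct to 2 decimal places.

The 66°R change is an interval, so only the factor 5/9 applies: +66 × 5/9 = +36.6667°C.
Final Celsius temperature: 921.0000 + 36.6667 = 957.6667°C.
In Fahrenheit: 957.6667 × 1.8 + 32 = 1755.80°F.

1755.80°F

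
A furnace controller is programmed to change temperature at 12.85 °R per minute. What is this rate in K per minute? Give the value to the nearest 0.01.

7.14 K/minute

Since only a temperature interval is involved, the additive offset between the scales drops out.
A change of 1°R is a change of 5/9 K, so 12.85 × 5/9 = 7.14.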